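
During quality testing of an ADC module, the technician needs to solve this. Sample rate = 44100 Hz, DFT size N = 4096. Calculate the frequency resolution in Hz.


DFT frequency resolution:
df = fs / N
   = 44100 / 4096
   = 10.7666 Hz

10.7666 Hz


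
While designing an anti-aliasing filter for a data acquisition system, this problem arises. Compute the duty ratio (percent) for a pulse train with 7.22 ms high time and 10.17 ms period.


Duty cycle as a percentage:
DC = (t_on / T) * 100
   = (7.22 / 10.17) * 100
   = 0.709931 * 100
   = 70.99 %

70.99 %


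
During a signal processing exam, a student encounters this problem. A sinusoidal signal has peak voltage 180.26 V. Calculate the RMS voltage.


RMS voltage for a sinusoidal waveform:
V_rms = V_peak / sqrt(2)
      = 180.26 / 1.414214
      = 127.463 V

127.463 V


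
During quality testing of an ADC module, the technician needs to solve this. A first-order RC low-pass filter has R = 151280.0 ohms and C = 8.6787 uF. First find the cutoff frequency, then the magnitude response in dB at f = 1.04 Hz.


Step 1 — cutoff frequency:
fc = 1 / (2*pi*R*C)
C = 8.6787 uF = 8.6787e-06 F
fc = 1 / (2*pi*151280.0*8.6787e-06)
   = 0.121223 Hz

Step 2 — magnitude at f = 1.04 Hz:
|H(f)| = 1 / sqrt(1 + (f/fc)^2)
f/fc = 1.04 / 0.121223 = 8.57923
|H| = 1 / sqrt(1 + 73.603187) = 0.1157767
|H|_dB = 20*log10(0.1157767) = -18.73 dB

fc = 0.121223 Hz; |H(1.04 Hz)| = -18.73 dB


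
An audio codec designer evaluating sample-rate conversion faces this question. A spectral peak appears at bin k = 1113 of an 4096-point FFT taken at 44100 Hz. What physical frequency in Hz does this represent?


Frequency of DFT bin k:
f_k = k * fs / N
    = 1113 * 44100 / 4096
    = 49083300 / 4096
    = 11983.228 Hz

11983.228 Hz


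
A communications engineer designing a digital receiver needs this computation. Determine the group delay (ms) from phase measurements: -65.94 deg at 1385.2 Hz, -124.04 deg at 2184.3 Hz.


Group delay from phase difference:
tau = -d(phi)/d(omega)
d(phi) = -58.1 deg = -1.014036 rad
d(omega) = 2*pi*(2184.3 - 1385.2) = 5020.8934 rad/s
tau = -(-1.014036) / 5020.8934
    = 0.202 ms

0.202 ms


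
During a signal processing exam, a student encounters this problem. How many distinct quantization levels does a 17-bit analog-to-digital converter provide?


Number of quantization levels = 2^N
= 2^17
= 131072

131072


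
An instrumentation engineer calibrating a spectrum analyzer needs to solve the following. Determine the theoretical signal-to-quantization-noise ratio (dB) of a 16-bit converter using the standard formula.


Theoretical SNR for a full-scale sinusoid:
SNR = 6.02 * N + 1.76
    = 6.02 * 16 + 1.76
    = 96.32 + 1.76
    = 98.08 dB

98.08 dB


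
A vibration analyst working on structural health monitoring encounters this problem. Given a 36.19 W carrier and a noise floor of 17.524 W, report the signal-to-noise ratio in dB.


SNR in decibels:
SNR = 10 * log10(Ps / Pn)
    = 10 * log10(36.19 / 17.524)
    = 10 * log10(2.0652)
    = 10 * 0.315
    = 3.15 dB

3.15 dB


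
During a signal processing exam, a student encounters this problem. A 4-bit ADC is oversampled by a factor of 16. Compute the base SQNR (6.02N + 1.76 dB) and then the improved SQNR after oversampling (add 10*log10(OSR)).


Step 1 — baseline SQNR at Nyquist:
SQNR_base = 6.02*N + 1.76
          = 6.02*4 + 1.76
          = 25.84 dB

Step 2 — oversampling processing gain:
G = 10*log10(OSR) = 10*log10(16) = 12.04 dB

Step 3 — total:
SQNR_total = 25.84 + 12.04 = 37.88 dB

Base SQNR = 25.84 dB; oversampled SQNR = 37.88 dB


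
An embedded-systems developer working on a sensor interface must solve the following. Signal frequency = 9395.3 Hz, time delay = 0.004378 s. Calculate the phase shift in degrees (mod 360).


Phase shift from frequency and time delay:
phi = 360 * f * t_delay
    = 360 * 9395.3 * 0.004378
    = 14807.74 degrees
    mod 360 = 47.74 degrees

47.74 degrees


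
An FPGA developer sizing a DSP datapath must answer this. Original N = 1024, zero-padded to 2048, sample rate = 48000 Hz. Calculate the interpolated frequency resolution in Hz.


Frequency resolution after zero-padding:
N_padded = 1024 * 2 = 2048
df = fs / N_padded
   = 48000 / 2048
   = 23.4375 Hz

23.4375 Hz


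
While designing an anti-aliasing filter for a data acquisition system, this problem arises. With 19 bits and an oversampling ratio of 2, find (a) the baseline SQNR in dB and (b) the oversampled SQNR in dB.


Step 1 — baseline SQNR at Nyquist:
SQNR_base = 6.02*N + 1.76
          = 6.02*19 + 1.76
          = 116.14 dB

Step 2 — oversampling processing gain:
G = 10*log10(OSR) = 10*log10(2) = 3.01 dB

Step 3 — total:
SQNR_total = 116.14 + 3.01 = 119.15 dB

Base SQNR = 116.14 dB; oversampled SQNR = 119.15 dB


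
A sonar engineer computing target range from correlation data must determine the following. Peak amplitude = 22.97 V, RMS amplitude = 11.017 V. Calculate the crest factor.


Crest factor is the ratio of peak to RMS:
CF = V_peak / V_rms
   = 22.97 / 11.017
   = 2.085

2.085


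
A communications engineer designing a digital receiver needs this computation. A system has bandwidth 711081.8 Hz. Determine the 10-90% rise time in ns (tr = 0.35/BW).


Rise time from bandwidth relationship:
tr = 0.35 / BW
   = 0.35 / 711081.8
   = 4.922077882e-07 s
   = 492.2078 ns

492.2078 ns


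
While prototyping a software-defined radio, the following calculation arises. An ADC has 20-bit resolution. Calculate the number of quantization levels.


Number of quantization levels = 2^N
= 2^20
= 1048576

1048576


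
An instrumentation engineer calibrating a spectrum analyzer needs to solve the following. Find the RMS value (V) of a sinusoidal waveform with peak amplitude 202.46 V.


RMS voltage for a sinusoidal waveform:
V_rms = V_peak / sqrt(2)
      = 202.46 / 1.414214
      = 143.161 V

143.161 V


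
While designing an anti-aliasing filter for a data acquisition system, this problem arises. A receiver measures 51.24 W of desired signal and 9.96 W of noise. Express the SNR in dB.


SNR in decibels:
SNR = 10 * log10(Ps / Pn)
    = 10 * log10(51.24 / 9.96)
    = 10 * log10(5.1446)
    = 10 * 0.7113
    = 7.11 dB

7.11 dB


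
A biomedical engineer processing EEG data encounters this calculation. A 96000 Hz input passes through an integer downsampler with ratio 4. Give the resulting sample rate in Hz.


Decimation reduces the sample rate:
fs_out = fs_in / M
       = 96000 / 4
       = 24000.0 Hz

24000.0 Hz


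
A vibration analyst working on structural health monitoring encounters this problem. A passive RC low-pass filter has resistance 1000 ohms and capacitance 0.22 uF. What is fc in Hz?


Cutoff frequency of a first-order RC filter:
fc = 1 / (2 * pi * R * C)
C = 0.22 uF = 2.2e-07 F
fc = 1 / (2 * pi * 1000 * 2.2e-07)
   = 1 / 0.0013823007675795
   = 723.43156 Hz

723.43156 Hz


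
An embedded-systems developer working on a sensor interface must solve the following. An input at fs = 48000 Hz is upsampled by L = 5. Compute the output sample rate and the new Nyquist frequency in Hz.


Step 1 — output sample rate after interpolation by L:
fs_out = L * fs_in = 5 * 48000 = 240000 Hz

Step 2 — Nyquist frequency of the output stream:
f_Nyq = fs_out / 2 = 240000 / 2 = 120000.0 Hz

fs_out = 240000 Hz; f_Nyquist = 120000.0 Hz


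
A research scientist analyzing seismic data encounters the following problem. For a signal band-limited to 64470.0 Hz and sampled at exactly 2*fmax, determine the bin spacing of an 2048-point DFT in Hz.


Step 1 — Nyquist sampling rate:
fs = 2 * fmax = 2 * 64470.0 = 128940.0 Hz

Step 2 — DFT bin spacing:
df = fs / N = 128940.0 / 2048 = 62.959 Hz

62.959 Hz


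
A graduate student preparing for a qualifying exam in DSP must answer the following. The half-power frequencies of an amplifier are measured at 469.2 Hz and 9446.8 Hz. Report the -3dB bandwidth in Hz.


Bandwidth is the difference of -3dB frequencies:
BW = f_high - f_low
   = 9446.8 - 469.2
   = 8977.6 Hz

8977.6 Hz


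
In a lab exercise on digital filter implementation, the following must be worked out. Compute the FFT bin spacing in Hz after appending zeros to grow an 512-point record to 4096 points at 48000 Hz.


Frequency resolution after zero-padding:
N_padded = 512 * 8 = 4096
df = fs / N_padded
   = 48000 / 4096
   = 11.7188 Hz

11.7188 Hz


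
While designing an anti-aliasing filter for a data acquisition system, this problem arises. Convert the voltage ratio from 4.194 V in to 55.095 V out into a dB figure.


Voltage gain in dB:
G = 20 * log10(Vout / Vin)
  = 20 * log10(55.095 / 4.194)
  = 20 * log10(13.136624)
  = 20 * 1.118484
  = 22.37 dB

22.37 dB


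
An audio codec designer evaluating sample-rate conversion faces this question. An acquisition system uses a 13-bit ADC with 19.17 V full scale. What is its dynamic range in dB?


Dynamic range from full-scale to LSB:
V_min = V_max / 2^bits = 19.17 / 2^13
DR = 20 * log10(V_max / V_min)
   = 20 * log10(2^13)
   = 20 * 13 * log10(2)
   = 78.27 dB

78.27 dB


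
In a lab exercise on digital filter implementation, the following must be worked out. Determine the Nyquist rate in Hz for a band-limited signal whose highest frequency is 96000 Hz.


The Nyquist rate is twice the maximum frequency component.
fs_min = 2 * fmax
      = 2 * 96000
      = 192000 Hz

192000


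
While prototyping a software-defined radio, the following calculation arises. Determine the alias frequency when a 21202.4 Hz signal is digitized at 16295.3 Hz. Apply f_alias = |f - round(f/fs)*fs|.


Compute the nearest integer multiple of fs to the signal:
n = round(21202.4 / 16295.3) = 1
f_alias = |21202.4 - 1 * 16295.3|
        = |21202.4 - 16295.3|
        = 4907.1 Hz

4907.1


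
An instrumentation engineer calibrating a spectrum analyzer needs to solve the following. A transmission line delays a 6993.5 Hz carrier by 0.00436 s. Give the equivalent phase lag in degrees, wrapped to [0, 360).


Phase shift from frequency and time delay:
phi = 360 * f * t_delay
    = 360 * 6993.5 * 0.00436
    = 10977.0 degrees
    mod 360 = 177.0 degrees

177.0 degrees


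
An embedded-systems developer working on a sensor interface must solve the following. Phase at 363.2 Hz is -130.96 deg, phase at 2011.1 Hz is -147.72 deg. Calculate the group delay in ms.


Group delay from phase difference:
tau = -d(phi)/d(omega)
d(phi) = -16.76 deg = -0.292517 rad
d(omega) = 2*pi*(2011.1 - 363.2) = 10354.0611 rad/s
tau = -(-0.292517) / 10354.0611
    = 0.0283 ms

0.0283 ms


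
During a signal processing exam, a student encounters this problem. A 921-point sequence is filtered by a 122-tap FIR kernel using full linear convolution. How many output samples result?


Linear convolution output length:
L = N + M - 1
  = 921 + 122 - 1
  = 1042 samples

1042


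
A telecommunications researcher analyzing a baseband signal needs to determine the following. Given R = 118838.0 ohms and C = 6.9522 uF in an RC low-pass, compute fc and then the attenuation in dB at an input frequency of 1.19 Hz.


Step 1 — cutoff frequency:
fc = 1 / (2*pi*R*C)
C = 6.9522 uF = 6.9522e-06 F
fc = 1 / (2*pi*118838.0*6.9522e-06)
   = 0.192638 Hz

Step 2 — magnitude at f = 1.19 Hz:
|H(f)| = 1 / sqrt(1 + (f/fc)^2)
f/fc = 1.19 / 0.192638 = 6.17739
|H| = 1 / sqrt(1 + 38.160147) = 0.1598004
|H|_dB = 20*log10(0.1598004) = -15.93 dB

fc = 0.192638 Hz; |H(1.19 Hz)| = -15.93 dB


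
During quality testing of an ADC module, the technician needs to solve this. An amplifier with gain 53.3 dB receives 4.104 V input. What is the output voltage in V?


Output voltage from dB gain:
V_out = V_in * 10^(gain_dB / 20)
      = 4.104 * 10^(53.3 / 20)
      = 4.104 * 462.381021
      = 1897.6117 V

1897.6117 V


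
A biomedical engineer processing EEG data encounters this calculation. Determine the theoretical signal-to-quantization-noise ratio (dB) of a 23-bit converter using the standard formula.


Theoretical SNR for a full-scale sinusoid:
SNR = 6.02 * N + 1.76
    = 6.02 * 23 + 1.76
    = 138.46 + 1.76
    = 140.22 dB

140.22 dB


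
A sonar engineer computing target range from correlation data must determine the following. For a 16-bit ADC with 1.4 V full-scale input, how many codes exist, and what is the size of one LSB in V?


Step 1 — number of quantization levels:
L = 2^N = 2^16 = 65536

Step 2 — LSB step size:
delta = Vfs / L
      = 1.4 / 65536
      = 2.136e-05 V

Levels = 65536; step size = 2.136e-05 V


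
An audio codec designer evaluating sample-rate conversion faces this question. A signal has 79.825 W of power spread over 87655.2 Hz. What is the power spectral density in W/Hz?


Power spectral density:
PSD = P / BW
    = 79.825 / 87655.2
    = 0.00091067 W/Hz

0.00091067 W/Hz


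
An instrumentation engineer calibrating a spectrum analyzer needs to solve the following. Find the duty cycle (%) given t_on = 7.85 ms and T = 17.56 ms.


Duty cycle as a percentage:
DC = (t_on / T) * 100
   = (7.85 / 17.56) * 100
   = 0.447039 * 100
   = 44.7 %

44.7 %


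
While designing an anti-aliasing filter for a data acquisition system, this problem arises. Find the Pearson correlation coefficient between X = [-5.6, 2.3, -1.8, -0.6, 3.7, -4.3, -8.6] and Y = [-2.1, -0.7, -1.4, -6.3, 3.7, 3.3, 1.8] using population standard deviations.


Pearson correlation coefficient (population):
r = cov(X,Y) / (std(X) * std(Y))
Mean X = -2.1286, Mean Y = -0.2429
Cov(X,Y) = -0.449796
Std(X) = 4.047473, Std(Y) = 3.250432
r = -0.0342

-0.0342


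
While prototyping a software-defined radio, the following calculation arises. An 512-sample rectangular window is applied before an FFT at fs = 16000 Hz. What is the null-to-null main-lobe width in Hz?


Main lobe width for a rectangular window:
Width = 2 * fs / N
      = 2 * 16000 / 512
      = 32000 / 512
      = 62.5 Hz

62.5 Hz


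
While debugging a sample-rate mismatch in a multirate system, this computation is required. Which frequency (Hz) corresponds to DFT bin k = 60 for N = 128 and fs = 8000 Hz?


Frequency of DFT bin k:
f_k = k * fs / N
    = 60 * 8000 / 128
    = 480000 / 128
    = 3750.0 Hz

3750.0 Hz


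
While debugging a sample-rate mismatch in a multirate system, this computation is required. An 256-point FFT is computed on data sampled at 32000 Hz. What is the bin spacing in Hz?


DFT frequency resolution:
df = fs / N
   = 32000 / 256
   = 125.0 Hz

125.0 Hz


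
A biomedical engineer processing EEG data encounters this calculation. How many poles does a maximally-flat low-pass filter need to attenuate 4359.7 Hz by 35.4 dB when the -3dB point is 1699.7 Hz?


Butterworth filter order formula:
n = log10(10^(A/10) - 1) / (2 * log10(f_stop/f_pass))
10^(35.4/10) - 1 = 3466.3685
f_stop/f_pass = 4359.7 / 1699.7 = 2.565
n = 4.3266 -> ceil = 5

5


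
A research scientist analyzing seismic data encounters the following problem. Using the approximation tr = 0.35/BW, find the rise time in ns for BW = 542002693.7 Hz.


Rise time from bandwidth relationship:
tr = 0.35 / BW
   = 0.35 / 542002693.7
   = 6.457532482e-10 s
   = 0.6458 ns

0.6458 ns


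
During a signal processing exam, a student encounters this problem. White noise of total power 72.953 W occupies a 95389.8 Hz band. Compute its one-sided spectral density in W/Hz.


Power spectral density:
PSD = P / BW
    = 72.953 / 95389.8
    = 0.00076479 W/Hz

0.00076479 W/Hz


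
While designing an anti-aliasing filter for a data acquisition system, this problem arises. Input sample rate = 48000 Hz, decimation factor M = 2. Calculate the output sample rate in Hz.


Decimation reduces the sample rate:
fs_out = fs_in / M
       = 48000 / 2
       = 24000.0 Hz

24000.0 Hz


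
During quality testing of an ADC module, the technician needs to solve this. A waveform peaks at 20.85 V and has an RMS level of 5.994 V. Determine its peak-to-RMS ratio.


Crest factor is the ratio of peak to RMS:
CF = V_peak / V_rms
   = 20.85 / 5.994
   = 3.4785

3.4785


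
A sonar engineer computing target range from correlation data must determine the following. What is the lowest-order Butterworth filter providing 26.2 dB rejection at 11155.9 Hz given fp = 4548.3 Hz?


Butterworth filter order formula:
n = log10(10^(A/10) - 1) / (2 * log10(f_stop/f_pass))
10^(26.2/10) - 1 = 415.8694
f_stop/f_pass = 11155.9 / 4548.3 = 2.4528
n = 3.3606 -> ceil = 4

4


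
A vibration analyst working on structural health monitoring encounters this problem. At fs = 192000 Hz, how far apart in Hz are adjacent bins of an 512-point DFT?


DFT frequency resolution:
df = fs / N
   = 192000 / 512
   = 375.0 Hz

375.0 Hz


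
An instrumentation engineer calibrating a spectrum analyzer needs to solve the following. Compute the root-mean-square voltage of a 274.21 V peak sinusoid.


RMS voltage for a sinusoidal waveform:
V_rms = V_peak / sqrt(2)
      = 274.21 / 1.414214
      = 193.896 V

193.896 V


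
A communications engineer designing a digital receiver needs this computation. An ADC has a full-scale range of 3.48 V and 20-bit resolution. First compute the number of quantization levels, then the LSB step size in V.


Step 1 — number of quantization levels:
L = 2^N = 2^20 = 1048576

Step 2 — LSB step size:
delta = Vfs / L
      = 3.48 / 1048576
      = 3.32e-06 V

Levels = 1048576; step size = 3.32e-06 V


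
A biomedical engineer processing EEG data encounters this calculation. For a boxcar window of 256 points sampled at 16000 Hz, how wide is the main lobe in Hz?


Main lobe width for a rectangular window:
Width = 2 * fs / N
      = 2 * 16000 / 256
      = 32000 / 256
      = 125.0 Hz

125.0 Hz


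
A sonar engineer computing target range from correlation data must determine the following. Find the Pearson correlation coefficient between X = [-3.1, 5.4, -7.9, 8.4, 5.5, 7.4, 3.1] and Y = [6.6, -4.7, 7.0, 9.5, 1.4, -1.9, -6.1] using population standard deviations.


Pearson correlation coefficient (population):
r = cov(X,Y) / (std(X) * std(Y))
Mean X = 2.6857, Mean Y = 1.6857
Cov(X,Y) = -11.185918
Std(X) = 5.55323, Std(Y) = 5.704492
r = -0.3531

-0.3531


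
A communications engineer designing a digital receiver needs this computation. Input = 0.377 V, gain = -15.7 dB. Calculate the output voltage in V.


Output voltage from dB gain:
V_out = V_in * 10^(gain_dB / 20)
      = 0.377 * 10^(-15.7 / 20)
      = 0.377 * 0.164059
      = 0.0619 V

0.0619 V


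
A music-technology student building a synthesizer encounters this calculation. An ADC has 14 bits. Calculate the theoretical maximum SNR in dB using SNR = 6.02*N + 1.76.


Theoretical SNR for a full-scale sinusoid:
SNR = 6.02 * N + 1.76
    = 6.02 * 14 + 1.76
    = 84.28 + 1.76
    = 86.04 dB

86.04 dB


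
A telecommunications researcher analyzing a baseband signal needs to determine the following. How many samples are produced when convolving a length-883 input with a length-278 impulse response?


Linear convolution output length:
L = N + M - 1
  = 883 + 278 - 1
  = 1160 samples

1160


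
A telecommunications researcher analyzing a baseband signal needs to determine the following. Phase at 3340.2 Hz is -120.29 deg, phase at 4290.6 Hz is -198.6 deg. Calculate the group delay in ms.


Group delay from phase difference:
tau = -d(phi)/d(omega)
d(phi) = -78.31 deg = -1.366767 rad
d(omega) = 2*pi*(4290.6 - 3340.2) = 5971.5393 rad/s
tau = -(-1.366767) / 5971.5393
    = 0.2289 ms

0.2289 ms


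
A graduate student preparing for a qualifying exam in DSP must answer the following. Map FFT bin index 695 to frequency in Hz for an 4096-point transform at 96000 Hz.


Frequency of DFT bin k:
f_k = k * fs / N
    = 695 * 96000 / 4096
    = 66720000 / 4096
    = 16289.062 Hz

16289.062 Hz


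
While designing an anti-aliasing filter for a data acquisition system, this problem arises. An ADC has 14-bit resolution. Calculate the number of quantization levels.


Number of quantization levels = 2^N
= 2^14
= 16384

16384


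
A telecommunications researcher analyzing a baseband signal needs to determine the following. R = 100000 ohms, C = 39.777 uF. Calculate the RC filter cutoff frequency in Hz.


Cutoff frequency of a first-order RC filter:
fc = 1 / (2 * pi * R * C)
C = 39.777 uF = 3.9777e-05 F
fc = 1 / (2 * pi * 100000 * 3.9777e-05)
   = 1 / 24.992626196368
   = 0.040012 Hz

0.040012 Hz


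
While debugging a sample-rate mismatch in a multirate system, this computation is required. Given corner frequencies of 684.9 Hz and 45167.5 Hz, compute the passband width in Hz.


Bandwidth is the difference of -3dB frequencies:
BW = f_high - f_low
   = 45167.5 - 684.9
   = 44482.6 Hz

44482.6 Hz


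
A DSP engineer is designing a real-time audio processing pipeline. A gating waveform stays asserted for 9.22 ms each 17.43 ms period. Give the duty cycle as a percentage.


Duty cycle as a percentage:
DC = (t_on / T) * 100
   = (9.22 / 17.43) * 100
   = 0.528973 * 100
   = 52.9 %

52.9 %


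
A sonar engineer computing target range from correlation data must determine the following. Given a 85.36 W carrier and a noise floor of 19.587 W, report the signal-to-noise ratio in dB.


SNR in decibels:
SNR = 10 * log10(Ps / Pn)
    = 10 * log10(85.36 / 19.587)
    = 10 * log10(4.358)
    = 10 * 0.6393
    = 6.39 dB

6.39 dB


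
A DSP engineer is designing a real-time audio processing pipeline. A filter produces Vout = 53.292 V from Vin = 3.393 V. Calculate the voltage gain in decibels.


Voltage gain in dB:
G = 20 * log10(Vout / Vin)
  = 20 * log10(53.292 / 3.393)
  = 20 * log10(15.706454)
  = 20 * 1.196078
  = 23.92 dB

23.92 dB


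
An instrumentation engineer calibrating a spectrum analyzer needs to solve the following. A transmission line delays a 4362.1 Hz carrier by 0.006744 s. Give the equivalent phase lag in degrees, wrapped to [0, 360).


Phase shift from frequency and time delay:
phi = 360 * f * t_delay
    = 360 * 4362.1 * 0.006744
    = 10590.48 degrees
    mod 360 = 150.48 degrees

150.48 degrees


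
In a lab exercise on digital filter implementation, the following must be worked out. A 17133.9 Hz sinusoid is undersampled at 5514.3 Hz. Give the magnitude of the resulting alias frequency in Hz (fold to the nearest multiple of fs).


Compute the nearest integer multiple of fs to the signal:
n = round(17133.9 / 5514.3) = 3
f_alias = |17133.9 - 3 * 5514.3|
        = |17133.9 - 16542.9|
        = 591.0 Hz

591.0


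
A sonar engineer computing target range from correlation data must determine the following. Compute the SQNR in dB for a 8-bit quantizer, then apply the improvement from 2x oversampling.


Step 1 — baseline SQNR at Nyquist:
SQNR_base = 6.02*N + 1.76
          = 6.02*8 + 1.76
          = 49.92 dB

Step 2 — oversampling processing gain:
G = 10*log10(OSR) = 10*log10(2) = 3.01 dB

Step 3 — total:
SQNR_total = 49.92 + 3.01 = 52.93 dB

Base SQNR = 49.92 dB; oversampled SQNR = 52.93 dB


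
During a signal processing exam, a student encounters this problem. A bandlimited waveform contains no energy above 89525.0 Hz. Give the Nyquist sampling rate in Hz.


The Nyquist rate is twice the maximum frequency component.
fs_min = 2 * fmax
      = 2 * 89525.0
      = 179050.0 Hz

179050.0


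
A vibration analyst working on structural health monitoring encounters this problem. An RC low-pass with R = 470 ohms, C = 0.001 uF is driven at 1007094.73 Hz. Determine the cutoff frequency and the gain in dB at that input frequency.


Step 1 — cutoff frequency:
fc = 1 / (2*pi*R*C)
C = 0.001 uF = 1e-09 F
fc = 1 / (2*pi*470*1e-09)
   = 338627.538 Hz

Step 2 — magnitude at f = 1007094.73 Hz:
|H(f)| = 1 / sqrt(1 + (f/fc)^2)
f/fc = 1007094.73 / 338627.538 = 2.974049
|H| = 1 / sqrt(1 + 8.844967) = 0.3187079
|H|_dB = 20*log10(0.3187079) = -9.93 dB

fc = 338627.538 Hz; |H(1007094.73 Hz)| = -9.93 dB


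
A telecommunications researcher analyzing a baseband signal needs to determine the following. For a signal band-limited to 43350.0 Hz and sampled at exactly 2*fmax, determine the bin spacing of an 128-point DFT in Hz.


Step 1 — Nyquist sampling rate:
fs = 2 * fmax = 2 * 43350.0 = 86700.0 Hz

Step 2 — DFT bin spacing:
df = fs / N = 86700.0 / 128 = 677.3438 Hz

677.3438 Hz


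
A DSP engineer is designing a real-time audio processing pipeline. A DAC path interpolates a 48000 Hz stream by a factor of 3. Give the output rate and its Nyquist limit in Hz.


Step 1 — output sample rate after interpolation by L:
fs_out = L * fs_in = 3 * 48000 = 144000 Hz

Step 2 — Nyquist frequency of the output stream:
f_Nyq = fs_out / 2 = 144000 / 2 = 72000.0 Hz

fs_out = 144000 Hz; f_Nyquist = 72000.0 Hz


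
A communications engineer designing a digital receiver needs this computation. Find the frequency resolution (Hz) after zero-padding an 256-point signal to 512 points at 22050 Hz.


Frequency resolution after zero-padding:
N_padded = 256 * 2 = 512
df = fs / N_padded
   = 22050 / 512
   = 43.0664 Hz

43.0664 Hz


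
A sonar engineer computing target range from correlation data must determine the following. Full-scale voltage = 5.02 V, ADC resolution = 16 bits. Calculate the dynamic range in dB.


Dynamic range from full-scale to LSB:
V_min = V_max / 2^bits = 5.02 / 2^16
DR = 20 * log10(V_max / V_min)
   = 20 * log10(2^16)
   = 20 * 16 * log10(2)
   = 96.33 dB

96.33 dB


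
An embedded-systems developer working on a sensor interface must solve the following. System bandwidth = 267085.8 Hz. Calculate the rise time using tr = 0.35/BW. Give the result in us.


Rise time from bandwidth relationship:
tr = 0.35 / BW
   = 0.35 / 267085.8
   = 1.310440315e-06 s
   = 1.3104 us

1.3104 us


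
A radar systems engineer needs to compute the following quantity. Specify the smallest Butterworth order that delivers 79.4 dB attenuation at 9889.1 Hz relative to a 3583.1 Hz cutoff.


Butterworth filter order formula:
n = log10(10^(A/10) - 1) / (2 * log10(f_stop/f_pass))
10^(79.4/10) - 1 = 87096357.9956
f_stop/f_pass = 9889.1 / 3583.1 = 2.7599
n = 9.0044 -> ceil = 10

10


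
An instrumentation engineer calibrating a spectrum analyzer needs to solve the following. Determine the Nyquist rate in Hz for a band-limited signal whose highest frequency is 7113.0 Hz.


The Nyquist rate is twice the maximum frequency component.
fs_min = 2 * fmax
      = 2 * 7113.0
      = 14226.0 Hz

14226.0


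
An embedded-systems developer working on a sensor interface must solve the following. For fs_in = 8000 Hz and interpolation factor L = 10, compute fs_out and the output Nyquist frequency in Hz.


Step 1 — output sample rate after interpolation by L:
fs_out = L * fs_in = 10 * 8000 = 80000 Hz

Step 2 — Nyquist frequency of the output stream:
f_Nyq = fs_out / 2 = 80000 / 2 = 40000.0 Hz

fs_out = 80000 Hz; f_Nyquist = 40000.0 Hz


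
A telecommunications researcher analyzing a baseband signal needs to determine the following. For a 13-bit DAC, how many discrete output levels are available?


Number of quantization levels = 2^N
= 2^13
= 8192

8192


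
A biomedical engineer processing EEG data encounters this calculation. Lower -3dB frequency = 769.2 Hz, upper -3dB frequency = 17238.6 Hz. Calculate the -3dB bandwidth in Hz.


Bandwidth is the difference of -3dB frequencies:
BW = f_high - f_low
   = 17238.6 - 769.2
   = 16469.4 Hz

16469.4 Hz


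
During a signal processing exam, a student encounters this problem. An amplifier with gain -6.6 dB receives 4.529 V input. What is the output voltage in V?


Output voltage from dB gain:
V_out = V_in * 10^(gain_dB / 20)
      = 4.529 * 10^(-6.6 / 20)
      = 4.529 * 0.467735
      = 2.1184 V

2.1184 V


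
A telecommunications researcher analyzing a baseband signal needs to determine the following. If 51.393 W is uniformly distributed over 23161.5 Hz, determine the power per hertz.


Power spectral density:
PSD = P / BW
    = 51.393 / 23161.5
    = 0.0022189 W/Hz

0.0022189 W/Hz


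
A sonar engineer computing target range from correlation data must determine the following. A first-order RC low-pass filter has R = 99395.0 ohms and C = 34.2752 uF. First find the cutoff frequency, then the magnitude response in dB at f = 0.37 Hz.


Step 1 — cutoff frequency:
fc = 1 / (2*pi*R*C)
C = 34.2752 uF = 3.42752e-05 F
fc = 1 / (2*pi*99395.0*3.42752e-05)
   = 0.0467171 Hz

Step 2 — magnitude at f = 0.37 Hz:
|H(f)| = 1 / sqrt(1 + (f/fc)^2)
f/fc = 0.37 / 0.0467171 = 7.920012
|H| = 1 / sqrt(1 + 62.72659) = 0.1252679
|H|_dB = 20*log10(0.1252679) = -18.04 dB

fc = 0.0467171 Hz; |H(0.37 Hz)| = -18.04 dB


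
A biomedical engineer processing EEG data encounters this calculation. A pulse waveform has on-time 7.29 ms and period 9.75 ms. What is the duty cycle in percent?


Duty cycle as a percentage:
DC = (t_on / T) * 100
   = (7.29 / 9.75) * 100
   = 0.747692 * 100
   = 74.77 %

74.77 %


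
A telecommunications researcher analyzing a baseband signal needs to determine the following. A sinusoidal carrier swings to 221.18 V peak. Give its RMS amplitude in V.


RMS voltage for a sinusoidal waveform:
V_rms = V_peak / sqrt(2)
      = 221.18 / 1.414214
      = 156.398 V

156.398 V


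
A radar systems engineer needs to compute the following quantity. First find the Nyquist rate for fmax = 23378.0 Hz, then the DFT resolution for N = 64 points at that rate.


Step 1 — Nyquist sampling rate:
fs = 2 * fmax = 2 * 23378.0 = 46756.0 Hz

Step 2 — DFT bin spacing:
df = fs / N = 46756.0 / 64 = 730.5625 Hz

730.5625 Hz


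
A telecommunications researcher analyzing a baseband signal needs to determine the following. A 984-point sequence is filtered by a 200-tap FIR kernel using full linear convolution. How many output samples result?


Linear convolution output length:
L = N + M - 1
  = 984 + 200 - 1
  = 1183 samples

1183


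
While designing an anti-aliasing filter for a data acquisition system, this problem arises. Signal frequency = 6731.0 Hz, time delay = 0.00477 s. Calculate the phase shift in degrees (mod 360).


Phase shift from frequency and time delay:
phi = 360 * f * t_delay
    = 360 * 6731.0 * 0.00477
    = 11558.47 degrees
    mod 360 = 38.47 degrees

38.47 degrees


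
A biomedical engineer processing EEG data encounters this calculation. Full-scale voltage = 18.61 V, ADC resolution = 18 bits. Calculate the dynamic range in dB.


Dynamic range from full-scale to LSB:
V_min = V_max / 2^bits = 18.61 / 2^18
DR = 20 * log10(V_max / V_min)
   = 20 * log10(2^18)
   = 20 * 18 * log10(2)
   = 108.37 dB

108.37 dB


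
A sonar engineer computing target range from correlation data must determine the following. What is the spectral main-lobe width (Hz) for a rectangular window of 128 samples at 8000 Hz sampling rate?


Main lobe width for a rectangular window:
Width = 2 * fs / N
      = 2 * 8000 / 128
      = 16000 / 128
      = 125.0 Hz

125.0 Hz


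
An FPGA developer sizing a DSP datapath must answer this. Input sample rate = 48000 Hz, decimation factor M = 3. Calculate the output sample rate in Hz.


Decimation reduces the sample rate:
fs_out = fs_in / M
       = 48000 / 3
       = 16000.0 Hz

16000.0 Hz


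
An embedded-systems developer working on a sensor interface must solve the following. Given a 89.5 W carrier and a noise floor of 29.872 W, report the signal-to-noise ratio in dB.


SNR in decibels:
SNR = 10 * log10(Ps / Pn)
    = 10 * log10(89.5 / 29.872)
    = 10 * log10(2.9961)
    = 10 * 0.4766
    = 4.77 dB

4.77 dB


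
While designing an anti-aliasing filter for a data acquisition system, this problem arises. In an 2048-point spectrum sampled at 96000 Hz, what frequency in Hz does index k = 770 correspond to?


Frequency of DFT bin k:
f_k = k * fs / N
    = 770 * 96000 / 2048
    = 73920000 / 2048
    = 36093.75 Hz

36093.75 Hz


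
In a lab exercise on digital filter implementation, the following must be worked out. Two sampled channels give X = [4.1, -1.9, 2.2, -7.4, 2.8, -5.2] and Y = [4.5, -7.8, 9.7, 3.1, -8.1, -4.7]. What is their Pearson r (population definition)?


Pearson correlation coefficient (population):
r = cov(X,Y) / (std(X) * std(Y))
Mean X = -0.9, Mean Y = -0.55
Cov(X,Y) = 5.076667
Std(X) = 4.282523, Std(Y) = 6.716584
r = 0.1765

0.1765


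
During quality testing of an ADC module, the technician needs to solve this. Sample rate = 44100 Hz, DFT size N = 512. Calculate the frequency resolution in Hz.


DFT frequency resolution:
df = fs / N
   = 44100 / 512
   = 86.1328 Hz

86.1328 Hz


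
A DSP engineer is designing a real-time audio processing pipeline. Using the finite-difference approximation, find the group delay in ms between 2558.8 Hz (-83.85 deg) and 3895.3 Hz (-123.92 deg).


Group delay from phase difference:
tau = -d(phi)/d(omega)
d(phi) = -40.07 deg = -0.699353 rad
d(omega) = 2*pi*(3895.3 - 2558.8) = 8397.4772 rad/s
tau = -(-0.699353) / 8397.4772
    = 0.0833 ms

0.0833 ms


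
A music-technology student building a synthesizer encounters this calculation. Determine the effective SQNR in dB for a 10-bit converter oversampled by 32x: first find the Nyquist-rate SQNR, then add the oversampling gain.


Step 1 — baseline SQNR at Nyquist:
SQNR_base = 6.02*N + 1.76
          = 6.02*10 + 1.76
          = 61.96 dB

Step 2 — oversampling processing gain:
G = 10*log10(OSR) = 10*log10(32) = 15.05 dB

Step 3 — total:
SQNR_total = 61.96 + 15.05 = 77.01 dB

Base SQNR = 61.96 dB; oversampled SQNR = 77.01 dB


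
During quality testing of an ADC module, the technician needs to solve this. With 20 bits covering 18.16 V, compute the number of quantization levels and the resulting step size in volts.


Step 1 — number of quantization levels:
L = 2^N = 2^20 = 1048576

Step 2 — LSB step size:
delta = Vfs / L
      = 18.16 / 1048576
      = 1.732e-05 V

Levels = 1048576; step size = 1.732e-05 V


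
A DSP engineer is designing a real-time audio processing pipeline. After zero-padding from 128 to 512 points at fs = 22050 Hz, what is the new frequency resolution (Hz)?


Frequency resolution after zero-padding:
N_padded = 128 * 4 = 512
df = fs / N_padded
   = 22050 / 512
   = 43.0664 Hz

43.0664 Hz


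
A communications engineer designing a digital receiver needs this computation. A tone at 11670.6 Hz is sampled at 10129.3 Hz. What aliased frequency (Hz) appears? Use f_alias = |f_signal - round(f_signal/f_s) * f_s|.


Compute the nearest integer multiple of fs to the signal:
n = round(11670.6 / 10129.3) = 1
f_alias = |11670.6 - 1 * 10129.3|
        = |11670.6 - 10129.3|
        = 1541.3 Hz

1541.3


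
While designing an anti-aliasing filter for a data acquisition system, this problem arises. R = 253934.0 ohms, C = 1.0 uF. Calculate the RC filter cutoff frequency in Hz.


Cutoff frequency of a first-order RC filter:
fc = 1 / (2 * pi * R * C)
C = 1.0 uF = 1e-06 F
fc = 1 / (2 * pi * 253934.0 * 1e-06)
   = 1 / 1.5955143777933
   = 0.626757 Hz

0.626757 Hz


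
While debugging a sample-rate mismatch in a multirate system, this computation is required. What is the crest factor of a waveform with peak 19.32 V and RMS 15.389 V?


Crest factor is the ratio of peak to RMS:
CF = V_peak / V_rms
   = 19.32 / 15.389
   = 1.2554

1.2554


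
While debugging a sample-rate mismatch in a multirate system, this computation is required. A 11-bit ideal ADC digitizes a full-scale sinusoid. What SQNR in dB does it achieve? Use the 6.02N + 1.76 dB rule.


Theoretical SNR for a full-scale sinusoid:
SNR = 6.02 * N + 1.76
    = 6.02 * 11 + 1.76
    = 66.22 + 1.76
    = 67.98 dB

67.98 dB


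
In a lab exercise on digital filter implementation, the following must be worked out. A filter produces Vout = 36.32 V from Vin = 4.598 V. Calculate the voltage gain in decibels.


Voltage gain in dB:
G = 20 * log10(Vout / Vin)
  = 20 * log10(36.32 / 4.598)
  = 20 * log10(7.899087)
  = 20 * 0.897577
  = 17.95 dB

17.95 dB


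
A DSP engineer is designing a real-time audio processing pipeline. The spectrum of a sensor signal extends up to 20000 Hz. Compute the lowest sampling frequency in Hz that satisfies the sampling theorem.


The Nyquist rate is twice the maximum frequency component.
fs_min = 2 * fmax
      = 2 * 20000
      = 40000 Hz

40000


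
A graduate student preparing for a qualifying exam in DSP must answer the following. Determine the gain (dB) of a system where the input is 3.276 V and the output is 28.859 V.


Voltage gain in dB:
G = 20 * log10(Vout / Vin)
  = 20 * log10(28.859 / 3.276)
  = 20 * log10(8.809219)
  = 20 * 0.944937
  = 18.9 dB

18.9 dB


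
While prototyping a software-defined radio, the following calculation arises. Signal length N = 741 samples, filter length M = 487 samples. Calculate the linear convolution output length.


Linear convolution output length:
L = N + M - 1
  = 741 + 487 - 1
  = 1227 samples

1227


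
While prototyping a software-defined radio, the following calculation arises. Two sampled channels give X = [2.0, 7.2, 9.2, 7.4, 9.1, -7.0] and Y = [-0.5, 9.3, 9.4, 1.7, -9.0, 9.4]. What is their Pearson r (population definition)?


Pearson correlation coefficient (population):
r = cov(X,Y) / (std(X) * std(Y))
Mean X = 4.65, Mean Y = 3.3833
Cov(X,Y) = -12.845833
Std(X) = 5.734617, Std(Y) = 6.815036
r = -0.3287

-0.3287


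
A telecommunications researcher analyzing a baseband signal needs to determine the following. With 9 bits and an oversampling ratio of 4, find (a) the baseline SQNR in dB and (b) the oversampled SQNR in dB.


Step 1 — baseline SQNR at Nyquist:
SQNR_base = 6.02*N + 1.76
          = 6.02*9 + 1.76
          = 55.94 dB

Step 2 — oversampling processing gain:
G = 10*log10(OSR) = 10*log10(4) = 6.02 dB

Step 3 — total:
SQNR_total = 55.94 + 6.02 = 61.96 dB

Base SQNR = 55.94 dB; oversampled SQNR = 61.96 dB


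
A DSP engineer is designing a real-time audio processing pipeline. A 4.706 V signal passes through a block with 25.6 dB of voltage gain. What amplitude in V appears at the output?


Output voltage from dB gain:
V_out = V_in * 10^(gain_dB / 20)
      = 4.706 * 10^(25.6 / 20)
      = 4.706 * 19.054607
      = 89.671 V

89.671 V


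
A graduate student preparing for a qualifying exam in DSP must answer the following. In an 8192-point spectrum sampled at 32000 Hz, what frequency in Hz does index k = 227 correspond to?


Frequency of DFT bin k:
f_k = k * fs / N
    = 227 * 32000 / 8192
    = 7264000 / 8192
    = 886.719 Hz

886.719 Hz


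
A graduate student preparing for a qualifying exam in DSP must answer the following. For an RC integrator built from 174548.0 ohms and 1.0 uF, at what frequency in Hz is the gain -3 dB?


Cutoff frequency of a first-order RC filter:
fc = 1 / (2 * pi * R * C)
C = 1.0 uF = 1e-06 F
fc = 1 / (2 * pi * 174548.0 * 1e-06)
   = 1 / 1.0967174289976
   = 0.911812 Hz

0.911812 Hz


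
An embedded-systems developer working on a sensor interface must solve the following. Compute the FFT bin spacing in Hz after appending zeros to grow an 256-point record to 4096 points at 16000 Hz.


Frequency resolution after zero-padding:
N_padded = 256 * 16 = 4096
df = fs / N_padded
   = 16000 / 4096
   = 3.9062 Hz

3.9062 Hz


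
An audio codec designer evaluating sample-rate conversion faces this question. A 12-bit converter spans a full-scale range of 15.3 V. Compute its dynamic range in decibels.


Dynamic range from full-scale to LSB:
V_min = V_max / 2^bits = 15.3 / 2^12
DR = 20 * log10(V_max / V_min)
   = 20 * log10(2^12)
   = 20 * 12 * log10(2)
   = 72.25 dB

72.25 dB


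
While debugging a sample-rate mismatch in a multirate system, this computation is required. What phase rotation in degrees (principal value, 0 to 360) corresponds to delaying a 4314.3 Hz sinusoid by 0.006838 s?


Phase shift from frequency and time delay:
phi = 360 * f * t_delay
    = 360 * 4314.3 * 0.006838
    = 10620.43 degrees
    mod 360 = 180.43 degrees

180.43 degrees
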